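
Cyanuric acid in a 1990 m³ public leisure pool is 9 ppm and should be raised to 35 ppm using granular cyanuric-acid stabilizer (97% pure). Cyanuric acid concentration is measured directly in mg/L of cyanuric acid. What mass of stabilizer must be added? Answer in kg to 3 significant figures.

53.3 kg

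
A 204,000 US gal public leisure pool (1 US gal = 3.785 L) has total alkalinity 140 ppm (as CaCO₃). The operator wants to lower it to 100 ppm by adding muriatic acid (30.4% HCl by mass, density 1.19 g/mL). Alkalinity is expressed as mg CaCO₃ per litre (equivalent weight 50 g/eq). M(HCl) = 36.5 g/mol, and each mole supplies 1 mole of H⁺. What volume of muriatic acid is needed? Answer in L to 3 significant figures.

Volume: 204,000 US gal × 3.785 L/gal = 772,140 L.
Alkalinity to neutralize: (140 − 100) = 40 mg/L as CaCO₃ × 772,140 L = 30,890 g as CaCO₃.
Equivalents of H⁺ required: 30,890 ÷ 50 g/eq = 617.7 eq = 617.7 mol HCl.
Mass of HCl: 617.7 × 36.5 = 22,550 g.
Mass of 30.4% solution: 22,550 / 0.304 = 74,170 g.
Volume: 74,170 g ÷ 1.19 g/mL = 62,320 mL.

62.3 L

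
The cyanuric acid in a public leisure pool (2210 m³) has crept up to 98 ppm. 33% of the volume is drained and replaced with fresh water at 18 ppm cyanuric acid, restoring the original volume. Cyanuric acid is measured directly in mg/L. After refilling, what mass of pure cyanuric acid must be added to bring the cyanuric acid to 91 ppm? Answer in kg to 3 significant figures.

Volume: 2210 m³ = 2,210,000 L.
After draining 33% and refilling: 98 × 0.67 + 18 × 0.33 = 71.6 ppm.
Deficit to target: 91 − 71.6 = 19.4 mg/L.
Mass: 19.4 mg/L × 2,210,000 L = 42,870 g cyanuric acid.

42.9 kg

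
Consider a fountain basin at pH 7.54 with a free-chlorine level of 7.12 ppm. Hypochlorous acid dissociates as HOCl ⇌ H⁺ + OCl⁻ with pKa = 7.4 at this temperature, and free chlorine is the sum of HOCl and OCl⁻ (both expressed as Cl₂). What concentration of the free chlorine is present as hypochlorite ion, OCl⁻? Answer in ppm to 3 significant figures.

4.13 ppm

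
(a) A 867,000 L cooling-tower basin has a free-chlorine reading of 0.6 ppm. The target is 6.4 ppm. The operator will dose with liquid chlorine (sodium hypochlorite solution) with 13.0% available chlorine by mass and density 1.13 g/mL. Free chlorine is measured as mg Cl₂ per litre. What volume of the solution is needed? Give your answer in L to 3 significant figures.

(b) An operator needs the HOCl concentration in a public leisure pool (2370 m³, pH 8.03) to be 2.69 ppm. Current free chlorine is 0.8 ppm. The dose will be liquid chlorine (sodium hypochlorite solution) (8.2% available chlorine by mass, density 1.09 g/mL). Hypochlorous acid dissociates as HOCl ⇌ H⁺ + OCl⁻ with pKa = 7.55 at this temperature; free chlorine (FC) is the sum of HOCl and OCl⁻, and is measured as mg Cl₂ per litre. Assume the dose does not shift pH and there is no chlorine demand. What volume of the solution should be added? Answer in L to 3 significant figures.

(a) Chlorine deficit: 6.4 − 0.6 = 5.8 ppm = 5.8 mg/L as Cl₂.
(a) Cl₂ equivalent needed: 5.8 mg/L × 867,000 L = 5,029,000 mg = 5029 g.
(a) Product at 13.0% available chlorine: 5029 / 0.13 = 38,680 g.
(a) Volume at density 1.13 g/mL: 38,680 g ÷ 1.13 g/mL = 34,230 mL.

(b) Volume: 2370 m³ = 2,370,000 L.
(b) [OCl⁻]/[HOCl] = 10^(pH − pKa) = 10^(8.03 − 7.55) = 3.02; fraction as HOCl = 1/(1 + 3.02) = 0.2488.
(b) Free chlorine required for 2.69 ppm HOCl: 2.69 / 0.2488 = 10.81 ppm.
(b) FC to add: 10.81 − 0.8 = 10.01 mg/L as Cl₂.
(b) Cl₂ equivalent: 10.01 mg/L × 2,370,000 L = 23,730 g.
(b) Product at 8.2% available Cl: 23,730 / 0.082 = 289,400 g.
(b) Volume: 289,400 g ÷ 1.09 g/mL = 265,500 mL.

(a) 34.2 L; (b) 266 L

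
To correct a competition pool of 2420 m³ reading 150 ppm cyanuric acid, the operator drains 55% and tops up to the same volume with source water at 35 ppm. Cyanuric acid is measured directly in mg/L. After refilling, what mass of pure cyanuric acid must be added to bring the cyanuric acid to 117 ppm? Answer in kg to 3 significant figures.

73.2 kg

Volume: 2420 m³ = 2,420,000 L.
After draining 55% and refilling: 150 × 0.45 + 35 × 0.55 = 86.75 ppm.
Deficit to target: 117 − 86.75 = 30.25 mg/L.
Mass: 30.25 mg/L × 2,420,000 L = 73,200 g cyanuric acid.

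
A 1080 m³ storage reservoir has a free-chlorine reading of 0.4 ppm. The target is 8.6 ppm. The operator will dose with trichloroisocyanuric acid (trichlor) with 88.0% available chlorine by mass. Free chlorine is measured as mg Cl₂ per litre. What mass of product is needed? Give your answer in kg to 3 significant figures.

Volume: 1080 m³ = 1,080,000 L.
Chlorine deficit: 8.6 − 0.4 = 8.2 ppm = 8.2 mg/L as Cl₂.
Cl₂ equivalent needed: 8.2 mg/L × 1,080,000 L = 8,856,000 mg = 8856 g.
Product at 88.0% available chlorine: 8856 / 0.88 = 10,060 g.

10.1 kg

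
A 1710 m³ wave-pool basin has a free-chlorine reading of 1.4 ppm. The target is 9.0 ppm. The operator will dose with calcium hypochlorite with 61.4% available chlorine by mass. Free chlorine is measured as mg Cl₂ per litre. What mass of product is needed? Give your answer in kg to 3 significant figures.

Volume: 1710 m³ = 1,710,000 L.
Chlorine deficit: 9.0 − 1.4 = 7.6 ppm = 7.6 mg/L as Cl₂.
Cl₂ equivalent needed: 7.6 mg/L × 1,710,000 L = 13,000,000 mg = 13,000 g.
Product at 61.4% available chlorine: 13,000 / 0.614 = 21,170 g.

21.2 kg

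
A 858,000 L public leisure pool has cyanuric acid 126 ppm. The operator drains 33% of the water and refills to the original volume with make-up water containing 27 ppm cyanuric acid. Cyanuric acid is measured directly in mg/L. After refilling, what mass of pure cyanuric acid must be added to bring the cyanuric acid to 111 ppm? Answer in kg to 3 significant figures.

15.2 kg

After draining 33% and refilling: 126 × 0.67 + 27 × 0.33 = 93.33 ppm.
Deficit to target: 111 − 93.33 = 17.67 mg/L.
Mass: 17.67 mg/L × 858,000 L = 15,160 g cyanuric acid.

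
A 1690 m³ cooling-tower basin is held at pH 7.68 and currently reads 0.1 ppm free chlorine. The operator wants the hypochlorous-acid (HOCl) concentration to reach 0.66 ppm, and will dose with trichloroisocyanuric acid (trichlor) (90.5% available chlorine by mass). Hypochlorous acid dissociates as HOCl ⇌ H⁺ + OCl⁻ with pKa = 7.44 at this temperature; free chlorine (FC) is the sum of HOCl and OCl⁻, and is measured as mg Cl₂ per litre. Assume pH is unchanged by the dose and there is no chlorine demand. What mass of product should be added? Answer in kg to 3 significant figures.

3.19 kg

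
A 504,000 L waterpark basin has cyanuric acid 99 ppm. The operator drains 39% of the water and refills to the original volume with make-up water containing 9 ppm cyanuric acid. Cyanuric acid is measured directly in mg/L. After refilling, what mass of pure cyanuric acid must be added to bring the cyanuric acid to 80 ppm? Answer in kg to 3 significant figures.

8.11 kg

After draining 39% and refilling: 99 × 0.61 + 9 × 0.39 = 63.9 ppm.
Deficit to target: 80 − 63.9 = 16.1 mg/L.
Mass: 16.1 mg/L × 504,000 L = 8114 g cyanuric acid.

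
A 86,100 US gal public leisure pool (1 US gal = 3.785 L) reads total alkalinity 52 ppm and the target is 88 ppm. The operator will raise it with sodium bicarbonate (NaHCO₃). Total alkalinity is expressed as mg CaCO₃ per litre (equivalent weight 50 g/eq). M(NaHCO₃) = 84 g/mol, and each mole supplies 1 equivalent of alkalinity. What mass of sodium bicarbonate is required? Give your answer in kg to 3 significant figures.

Volume: 86,100 US gal × 3.785 L/gal = 325,888 L.
Alkalinity to add: (88 − 52) = 36 mg/L as CaCO₃ × 325,888 L = 11,730 g as CaCO₃.
Equivalents: 11,730 g ÷ 50 g/eq = 234.6 eq.
NaHCO₃ supplies 1 eq per mole → 234.6 mol.
Mass: 234.6 mol × 84 g/mol = 19,710 g.

19.7 kg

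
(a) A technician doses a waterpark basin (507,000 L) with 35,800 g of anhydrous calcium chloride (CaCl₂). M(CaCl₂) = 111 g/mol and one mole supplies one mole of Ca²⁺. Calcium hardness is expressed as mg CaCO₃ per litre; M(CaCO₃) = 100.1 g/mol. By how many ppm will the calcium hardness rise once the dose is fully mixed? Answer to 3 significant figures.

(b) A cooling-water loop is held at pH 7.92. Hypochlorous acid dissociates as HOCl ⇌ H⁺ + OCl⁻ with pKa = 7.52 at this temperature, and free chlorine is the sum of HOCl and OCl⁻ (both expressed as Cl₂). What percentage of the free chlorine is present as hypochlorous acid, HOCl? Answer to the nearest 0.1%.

(a) Moles of Ca²⁺: 35,800 g ÷ 111 g/mol = 322.5 mol.
(a) As CaCO₃: 322.5 mol × 100.1 g/mol = 32,280 g.
(a) Rise: 32,280 g / 507,000 L × 1000 = 63.68 mg/L.

(b) [OCl⁻]/[HOCl] = 10^(pH − pKa) = 10^(7.92 − 7.52) = 10^0.40 = 2.512.
(b) Fraction as HOCl = 1 / (1 + 2.512) = 0.2847.

(a) 63.7 ppm; (b) 28.5%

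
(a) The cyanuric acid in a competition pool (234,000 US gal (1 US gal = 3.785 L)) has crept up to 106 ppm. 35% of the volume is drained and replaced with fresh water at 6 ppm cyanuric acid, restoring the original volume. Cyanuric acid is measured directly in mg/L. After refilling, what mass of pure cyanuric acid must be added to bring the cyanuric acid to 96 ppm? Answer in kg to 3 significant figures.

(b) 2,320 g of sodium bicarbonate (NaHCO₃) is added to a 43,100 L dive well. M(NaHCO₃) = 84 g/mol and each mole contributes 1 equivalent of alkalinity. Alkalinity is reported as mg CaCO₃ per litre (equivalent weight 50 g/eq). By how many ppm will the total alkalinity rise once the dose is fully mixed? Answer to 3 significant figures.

(a) Volume: 234,000 US gal × 3.785 L/gal = 885,690 L.
(a) After draining 35% and refilling: 106 × 0.65 + 6 × 0.35 = 71 ppm.
(a) Deficit to target: 96 − 71 = 25 mg/L.
(a) Mass: 25 mg/L × 885,690 L = 22,140 g cyanuric acid.

(b) Moles of NaHCO₃: 2,320 g ÷ 84 g/mol = 27.62 mol → 27.62 eq of alkalinity.
(b) As CaCO₃: 27.62 eq × 50 g/eq = 1381 g.
(b) Rise: 1381 g / 43,100 L × 1000 = 32.04 mg/L.

(a) 22.1 kg; (b) 32.0 ppm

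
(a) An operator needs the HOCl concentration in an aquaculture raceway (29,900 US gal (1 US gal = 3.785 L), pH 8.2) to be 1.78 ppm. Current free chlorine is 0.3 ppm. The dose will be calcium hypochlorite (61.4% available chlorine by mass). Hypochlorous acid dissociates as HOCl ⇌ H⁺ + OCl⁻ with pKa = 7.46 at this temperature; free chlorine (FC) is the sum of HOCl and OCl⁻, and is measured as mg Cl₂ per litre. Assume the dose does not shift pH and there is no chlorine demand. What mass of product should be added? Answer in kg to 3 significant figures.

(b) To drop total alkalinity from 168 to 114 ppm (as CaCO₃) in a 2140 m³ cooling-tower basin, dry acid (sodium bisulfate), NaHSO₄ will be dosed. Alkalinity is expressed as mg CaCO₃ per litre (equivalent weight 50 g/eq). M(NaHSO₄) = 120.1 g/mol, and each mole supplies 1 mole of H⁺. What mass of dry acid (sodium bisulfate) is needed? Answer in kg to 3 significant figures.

(a) 2.08 kg; (b) 278 kg

(a) Volume: 29,900 US gal × 3.785 L/gal = 113,172 L.
(a) [OCl⁻]/[HOCl] = 10^(pH − pKa) = 10^(8.2 − 7.46) = 5.495; fraction as HOCl = 1/(1 + 5.495) = 0.154.
(a) Free chlorine required for 1.78 ppm HOCl: 1.78 / 0.154 = 11.56 ppm.
(a) FC to add: 11.56 − 0.3 = 11.26 mg/L as Cl₂.
(a) Cl₂ equivalent: 11.26 mg/L × 113,172 L = 1275 g.
(a) Product at 61.4% available Cl: 1275 / 0.614 = 2076 g.

(b) Volume: 2140 m³ = 2,140,000 L.
(b) Alkalinity to neutralize: (168 − 114) = 54 mg/L as CaCO₃ × 2,140,000 L = 115,600 g as CaCO₃.
(b) Equivalents of H⁺ required: 115,600 ÷ 50 g/eq = 2311 eq = 2311 mol NaHSO₄.
(b) Mass of NaHSO₄: 2311 × 120.1 = 277,600 g.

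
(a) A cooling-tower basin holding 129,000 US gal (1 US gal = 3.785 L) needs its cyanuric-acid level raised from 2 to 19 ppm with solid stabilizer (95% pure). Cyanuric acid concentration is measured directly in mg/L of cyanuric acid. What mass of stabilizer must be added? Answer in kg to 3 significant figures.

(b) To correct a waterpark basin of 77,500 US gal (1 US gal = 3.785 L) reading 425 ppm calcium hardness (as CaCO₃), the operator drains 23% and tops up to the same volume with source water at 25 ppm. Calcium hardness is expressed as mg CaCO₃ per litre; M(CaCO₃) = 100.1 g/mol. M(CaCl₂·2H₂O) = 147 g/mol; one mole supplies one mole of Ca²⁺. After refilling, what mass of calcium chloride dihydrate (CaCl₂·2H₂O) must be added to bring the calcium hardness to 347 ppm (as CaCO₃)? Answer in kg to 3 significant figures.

(a) 8.74 kg; (b) 6.03 kg

(a) Volume: 129,000 US gal × 3.785 L/gal = 488,265 L.
(a) CYA to add: (19 − 2) = 17 mg/L × 488,265 L = 8301 g cyanuric acid.
(a) At 95% purity: 8301 / 0.95 = 8737 g product.

(b) Volume: 77,500 US gal × 3.785 L/gal = 293,338 L.
(b) After draining 23% and refilling: 425 × 0.77 + 25 × 0.23 = 333 ppm.
(b) Deficit to target: 347 − 333 = 14 mg/L.
(b) As CaCO₃: 14 mg/L × 293,338 L = 4107 g; ÷ 100.1 = 41.03 mol Ca²⁺.
(b) Mass: 41.03 × 147 = 6031 g.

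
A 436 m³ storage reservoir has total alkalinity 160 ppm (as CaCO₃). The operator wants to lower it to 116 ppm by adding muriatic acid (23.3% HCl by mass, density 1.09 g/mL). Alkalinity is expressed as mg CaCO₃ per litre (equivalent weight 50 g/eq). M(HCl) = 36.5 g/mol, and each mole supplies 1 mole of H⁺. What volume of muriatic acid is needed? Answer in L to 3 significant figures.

55.1 L

Volume: 436 m³ = 436,000 L.
Alkalinity to neutralize: (160 − 116) = 44 mg/L as CaCO₃ × 436,000 L = 19,180 g as CaCO₃.
Equivalents of H⁺ required: 19,180 ÷ 50 g/eq = 383.7 eq = 383.7 mol HCl.
Mass of HCl: 383.7 × 36.5 = 14,000 g.
Mass of 23.3% solution: 14,000 / 0.233 = 60,100 g.
Volume: 60,100 g ÷ 1.09 g/mL = 55,140 mL.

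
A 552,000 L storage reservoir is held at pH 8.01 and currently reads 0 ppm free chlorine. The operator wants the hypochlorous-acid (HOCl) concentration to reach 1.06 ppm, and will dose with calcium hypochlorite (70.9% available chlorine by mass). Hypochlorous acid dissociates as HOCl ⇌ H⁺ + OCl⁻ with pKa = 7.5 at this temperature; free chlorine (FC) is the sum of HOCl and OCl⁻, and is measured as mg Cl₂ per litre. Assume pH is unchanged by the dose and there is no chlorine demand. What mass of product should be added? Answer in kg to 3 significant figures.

3.50 kg

[OCl⁻]/[HOCl] = 10^(pH − pKa) = 10^(8.01 − 7.5) = 3.236; fraction as HOCl = 1/(1 + 3.236) = 0.2361.
Free chlorine required for 1.06 ppm HOCl: 1.06 / 0.2361 = 4.49 ppm.
FC to add: 4.49 − 0 = 4.49 mg/L as Cl₂.
Cl₂ equivalent: 4.49 mg/L × 552,000 L = 2479 g.
Product at 70.9% available Cl: 2479 / 0.709 = 3496 g.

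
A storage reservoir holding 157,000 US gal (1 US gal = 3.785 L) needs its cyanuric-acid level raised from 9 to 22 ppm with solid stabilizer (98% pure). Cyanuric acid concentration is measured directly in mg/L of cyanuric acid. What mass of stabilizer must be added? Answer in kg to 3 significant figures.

7.88 kg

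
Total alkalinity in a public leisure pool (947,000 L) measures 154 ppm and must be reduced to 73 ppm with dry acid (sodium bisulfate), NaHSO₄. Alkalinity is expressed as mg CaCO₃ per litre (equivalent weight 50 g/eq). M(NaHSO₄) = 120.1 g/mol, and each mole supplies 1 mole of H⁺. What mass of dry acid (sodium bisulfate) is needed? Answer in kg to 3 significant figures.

Alkalinity to neutralize: (154 − 73) = 81 mg/L as CaCO₃ × 947,000 L = 76,710 g as CaCO₃.
Equivalents of H⁺ required: 76,710 ÷ 50 g/eq = 1534 eq = 1534 mol NaHSO₄.
Mass of NaHSO₄: 1534 × 120.1 = 184,300 g.

184 kg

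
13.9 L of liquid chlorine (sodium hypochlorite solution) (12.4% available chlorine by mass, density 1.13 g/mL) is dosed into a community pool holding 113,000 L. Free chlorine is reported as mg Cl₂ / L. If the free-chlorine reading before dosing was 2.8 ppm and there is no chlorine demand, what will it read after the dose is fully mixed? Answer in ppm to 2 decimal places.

Mass of solution: 13.9 L × 1000 mL/L × 1.13 g/mL = 15,710 g.
Available chlorine delivered: 15,710 g × 0.124 = 1948 g as Cl₂.
Concentration rise: 1948 g / 113,000 L = 17.24 mg/L = 17.24 ppm.
Final FC: 2.8 + 17.24 = 20.04 ppm.

20.04 ppm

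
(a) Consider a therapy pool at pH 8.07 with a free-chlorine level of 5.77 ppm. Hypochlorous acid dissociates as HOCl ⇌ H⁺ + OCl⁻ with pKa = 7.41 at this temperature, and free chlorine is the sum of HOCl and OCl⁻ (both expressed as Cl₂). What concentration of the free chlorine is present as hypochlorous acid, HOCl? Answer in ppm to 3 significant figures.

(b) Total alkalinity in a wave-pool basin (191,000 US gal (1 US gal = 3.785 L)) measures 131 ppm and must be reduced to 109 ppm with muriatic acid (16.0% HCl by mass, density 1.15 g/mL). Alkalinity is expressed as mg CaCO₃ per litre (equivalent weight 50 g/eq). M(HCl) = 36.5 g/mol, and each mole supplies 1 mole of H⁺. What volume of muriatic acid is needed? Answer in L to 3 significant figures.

(a) 1.04 ppm; (b) 63.1 L

(a) [OCl⁻]/[HOCl] = 10^(pH − pKa) = 10^(8.07 − 7.41) = 10^0.66 = 4.571.
(a) Fraction as HOCl = 1 / (1 + 4.571) = 0.1795.
(a) HOCl = 0.1795 × 5.77 ppm = 1.036 ppm.

(b) Volume: 191,000 US gal × 3.785 L/gal = 722,935 L.
(b) Alkalinity to neutralize: (131 − 109) = 22 mg/L as CaCO₃ × 722,935 L = 15,900 g as CaCO₃.
(b) Equivalents of H⁺ required: 15,900 ÷ 50 g/eq = 318.1 eq = 318.1 mol HCl.
(b) Mass of HCl: 318.1 × 36.5 = 11,610 g.
(b) Mass of 16.0% solution: 11,610 / 0.16 = 72,560 g.
(b) Volume: 72,560 g ÷ 1.15 g/mL = 63,100 mL.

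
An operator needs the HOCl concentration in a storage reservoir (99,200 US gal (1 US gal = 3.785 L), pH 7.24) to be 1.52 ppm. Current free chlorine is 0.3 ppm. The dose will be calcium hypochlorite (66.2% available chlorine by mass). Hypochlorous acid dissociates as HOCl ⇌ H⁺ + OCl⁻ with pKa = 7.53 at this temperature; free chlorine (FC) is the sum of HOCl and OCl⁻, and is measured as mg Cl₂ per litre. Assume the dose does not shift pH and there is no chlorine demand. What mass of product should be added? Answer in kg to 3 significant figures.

1.13 kg

Volume: 99,200 US gal × 3.785 L/gal = 375,472 L.
[OCl⁻]/[HOCl] = 10^(pH − pKa) = 10^(7.24 − 7.53) = 0.5129; fraction as HOCl = 1/(1 + 0.5129) = 0.661.
Free chlorine required for 1.52 ppm HOCl: 1.52 / 0.661 = 2.3 ppm.
FC to add: 2.3 − 0.3 = 2 mg/L as Cl₂.
Cl₂ equivalent: 2 mg/L × 375,472 L = 750.8 g.
Product at 66.2% available Cl: 750.8 / 0.662 = 1134 g.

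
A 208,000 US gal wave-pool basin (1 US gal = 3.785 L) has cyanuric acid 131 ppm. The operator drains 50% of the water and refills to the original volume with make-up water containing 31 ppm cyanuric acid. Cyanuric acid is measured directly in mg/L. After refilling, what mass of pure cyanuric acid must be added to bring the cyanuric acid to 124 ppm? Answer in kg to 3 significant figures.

Volume: 208,000 US gal × 3.785 L/gal = 787,280 L.
After draining 50% and refilling: 131 × 0.50 + 31 × 0.50 = 81 ppm.
Deficit to target: 124 − 81 = 43 mg/L.
Mass: 43 mg/L × 787,280 L = 33,850 g cyanuric acid.

33.9 kg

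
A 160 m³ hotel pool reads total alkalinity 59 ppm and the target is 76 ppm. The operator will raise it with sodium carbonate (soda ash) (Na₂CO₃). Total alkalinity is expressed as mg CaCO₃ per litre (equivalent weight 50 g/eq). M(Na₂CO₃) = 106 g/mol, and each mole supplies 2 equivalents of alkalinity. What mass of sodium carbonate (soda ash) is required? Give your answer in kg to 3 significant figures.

2.88 kg

Volume: 160 m³ = 160,000 L.
Alkalinity to add: (76 − 59) = 17 mg/L as CaCO₃ × 160,000 L = 2720 g as CaCO₃.
Equivalents: 2720 g ÷ 50 g/eq = 54.4 eq.
Each mole of Na₂CO₃ supplies 2 eq, so 54.4 / 2 = 27.2 mol.
Mass: 27.2 mol × 106 g/mol = 2883 g.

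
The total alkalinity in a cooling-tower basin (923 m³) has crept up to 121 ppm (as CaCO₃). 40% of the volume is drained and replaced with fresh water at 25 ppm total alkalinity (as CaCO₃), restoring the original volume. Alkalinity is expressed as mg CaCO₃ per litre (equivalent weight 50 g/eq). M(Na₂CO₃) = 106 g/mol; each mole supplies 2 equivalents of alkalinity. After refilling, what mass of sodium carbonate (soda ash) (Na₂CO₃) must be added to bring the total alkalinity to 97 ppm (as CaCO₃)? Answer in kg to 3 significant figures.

14.1 kg

Volume: 923 m³ = 923,000 L.
After draining 40% and refilling: 121 × 0.60 + 25 × 0.40 = 82.6 ppm.
Deficit to target: 97 − 82.6 = 14.4 mg/L.
As CaCO₃: 14.4 mg/L × 923,000 L = 13,290 g; ÷ 50 g/eq ÷ 2 = 132.9 mol Na₂CO₃.
Mass: 132.9 × 106 = 14,090 g.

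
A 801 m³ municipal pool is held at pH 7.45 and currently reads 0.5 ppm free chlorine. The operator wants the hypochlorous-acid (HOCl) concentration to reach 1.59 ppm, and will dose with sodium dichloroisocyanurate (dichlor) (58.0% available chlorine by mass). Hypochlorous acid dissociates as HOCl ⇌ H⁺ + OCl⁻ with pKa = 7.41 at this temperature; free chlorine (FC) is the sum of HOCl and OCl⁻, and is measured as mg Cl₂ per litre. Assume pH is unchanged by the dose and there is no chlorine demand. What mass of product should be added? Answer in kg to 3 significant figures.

3.91 kg

Volume: 801 m³ = 801,000 L.
[OCl⁻]/[HOCl] = 10^(pH − pKa) = 10^(7.45 − 7.41) = 1.096; fraction as HOCl = 1/(1 + 1.096) = 0.477.
Free chlorine required for 1.59 ppm HOCl: 1.59 / 0.477 = 3.333 ppm.
FC to add: 3.333 − 0.5 = 2.833 mg/L as Cl₂.
Cl₂ equivalent: 2.833 mg/L × 801,000 L = 2270 g.
Product at 58.0% available Cl: 2270 / 0.58 = 3913 g.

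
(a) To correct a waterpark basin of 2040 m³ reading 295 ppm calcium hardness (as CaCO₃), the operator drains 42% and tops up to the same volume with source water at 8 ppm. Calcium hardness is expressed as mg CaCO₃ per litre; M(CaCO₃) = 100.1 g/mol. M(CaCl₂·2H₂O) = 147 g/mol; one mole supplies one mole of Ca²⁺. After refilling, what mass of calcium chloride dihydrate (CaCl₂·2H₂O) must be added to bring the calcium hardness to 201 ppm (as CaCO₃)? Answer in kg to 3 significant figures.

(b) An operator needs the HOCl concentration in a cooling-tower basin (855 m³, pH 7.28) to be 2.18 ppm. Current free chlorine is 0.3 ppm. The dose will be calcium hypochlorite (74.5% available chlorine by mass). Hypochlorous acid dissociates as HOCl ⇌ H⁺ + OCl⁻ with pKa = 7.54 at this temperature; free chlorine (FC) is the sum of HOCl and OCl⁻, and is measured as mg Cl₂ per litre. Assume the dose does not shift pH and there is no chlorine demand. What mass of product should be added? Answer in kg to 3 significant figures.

(a) Volume: 2040 m³ = 2,040,000 L.
(a) After draining 42% and refilling: 295 × 0.58 + 8 × 0.42 = 174.46 ppm.
(a) Deficit to target: 201 − 174.46 = 26.54 mg/L.
(a) As CaCO₃: 26.54 mg/L × 2,040,000 L = 54,140 g; ÷ 100.1 = 540.9 mol Ca²⁺.
(a) Mass: 540.9 × 147 = 79,510 g.

(b) Volume: 855 m³ = 855,000 L.
(b) [OCl⁻]/[HOCl] = 10^(pH − pKa) = 10^(7.28 − 7.54) = 0.5495; fraction as HOCl = 1/(1 + 0.5495) = 0.6454.
(b) Free chlorine required for 2.18 ppm HOCl: 2.18 / 0.6454 = 3.378 ppm.
(b) FC to add: 3.378 − 0.3 = 3.078 mg/L as Cl₂.
(b) Cl₂ equivalent: 3.078 mg/L × 855,000 L = 2632 g.
(b) Product at 74.5% available Cl: 2632 / 0.745 = 3532 g.

(a) 79.5 kg; (b) 3.53 kg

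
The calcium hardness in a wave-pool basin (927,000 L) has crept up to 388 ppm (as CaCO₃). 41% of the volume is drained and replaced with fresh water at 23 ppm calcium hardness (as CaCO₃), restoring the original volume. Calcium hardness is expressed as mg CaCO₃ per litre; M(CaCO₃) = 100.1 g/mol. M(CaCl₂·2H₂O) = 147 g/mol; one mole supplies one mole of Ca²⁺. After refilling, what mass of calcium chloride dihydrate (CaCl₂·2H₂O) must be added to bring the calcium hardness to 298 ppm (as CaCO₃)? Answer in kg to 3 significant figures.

After draining 41% and refilling: 388 × 0.59 + 23 × 0.41 = 238.35 ppm.
Deficit to target: 298 − 238.35 = 59.65 mg/L.
As CaCO₃: 59.65 mg/L × 927,000 L = 55,300 g; ÷ 100.1 = 552.4 mol Ca²⁺.
Mass: 552.4 × 147 = 81,200 g.

81.2 kg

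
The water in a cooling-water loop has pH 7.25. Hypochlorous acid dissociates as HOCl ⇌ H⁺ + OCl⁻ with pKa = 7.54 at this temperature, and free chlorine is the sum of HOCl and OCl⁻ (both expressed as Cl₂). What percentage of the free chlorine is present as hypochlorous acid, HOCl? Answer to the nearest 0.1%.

66.1%

[OCl⁻]/[HOCl] = 10^(pH − pKa) = 10^(7.25 − 7.54) = 10^-0.29 = 0.5129.
Fraction as HOCl = 1 / (1 + 0.5129) = 0.661.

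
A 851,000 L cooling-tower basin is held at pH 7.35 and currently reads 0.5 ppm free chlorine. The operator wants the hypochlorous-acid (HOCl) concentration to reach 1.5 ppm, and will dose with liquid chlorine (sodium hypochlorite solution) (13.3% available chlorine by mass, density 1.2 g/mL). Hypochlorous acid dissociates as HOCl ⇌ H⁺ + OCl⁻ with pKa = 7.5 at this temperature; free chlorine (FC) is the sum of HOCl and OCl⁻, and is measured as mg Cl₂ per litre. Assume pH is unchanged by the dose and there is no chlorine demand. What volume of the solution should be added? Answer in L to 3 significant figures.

11.0 L

[OCl⁻]/[HOCl] = 10^(pH − pKa) = 10^(7.35 − 7.5) = 0.7079; fraction as HOCl = 1/(1 + 0.7079) = 0.5855.
Free chlorine required for 1.5 ppm HOCl: 1.5 / 0.5855 = 2.562 ppm.
FC to add: 2.562 − 0.5 = 2.062 mg/L as Cl₂.
Cl₂ equivalent: 2.062 mg/L × 851,000 L = 1755 g.
Product at 13.3% available Cl: 1755 / 0.133 = 13,190 g.
Volume: 13,190 g ÷ 1.2 g/mL = 10,990 mL.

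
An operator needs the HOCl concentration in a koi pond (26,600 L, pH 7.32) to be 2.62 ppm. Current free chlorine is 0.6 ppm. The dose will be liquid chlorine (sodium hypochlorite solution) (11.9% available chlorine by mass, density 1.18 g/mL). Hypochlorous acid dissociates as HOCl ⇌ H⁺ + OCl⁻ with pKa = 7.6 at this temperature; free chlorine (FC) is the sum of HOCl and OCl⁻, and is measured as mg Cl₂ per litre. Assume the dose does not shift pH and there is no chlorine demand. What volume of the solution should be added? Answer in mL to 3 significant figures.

[OCl⁻]/[HOCl] = 10^(pH − pKa) = 10^(7.32 − 7.6) = 0.5248; fraction as HOCl = 1/(1 + 0.5248) = 0.6558.
Free chlorine required for 2.62 ppm HOCl: 2.62 / 0.6558 = 3.995 ppm.
FC to add: 3.995 − 0.6 = 3.395 mg/L as Cl₂.
Cl₂ equivalent: 3.395 mg/L × 26,600 L = 90.31 g.
Product at 11.9% available Cl: 90.31 / 0.119 = 758.9 g.
Volume: 758.9 g ÷ 1.18 g/mL = 643.1 mL.

643 mL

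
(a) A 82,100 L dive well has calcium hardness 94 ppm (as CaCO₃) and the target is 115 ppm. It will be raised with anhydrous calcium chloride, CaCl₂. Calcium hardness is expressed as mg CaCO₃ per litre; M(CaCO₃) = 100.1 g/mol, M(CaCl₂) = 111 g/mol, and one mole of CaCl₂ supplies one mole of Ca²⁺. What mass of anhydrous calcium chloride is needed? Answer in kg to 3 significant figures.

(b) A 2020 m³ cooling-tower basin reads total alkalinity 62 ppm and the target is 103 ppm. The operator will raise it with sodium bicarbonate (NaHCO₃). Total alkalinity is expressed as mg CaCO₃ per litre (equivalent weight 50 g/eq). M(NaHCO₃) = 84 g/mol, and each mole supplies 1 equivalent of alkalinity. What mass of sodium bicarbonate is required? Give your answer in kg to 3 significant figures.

(a) Hardness to add: (115 − 94) = 21 mg/L as CaCO₃ × 82,100 L = 1724 g as CaCO₃.
(a) Moles of Ca²⁺ (1 mol Ca²⁺ ≡ 1 mol CaCO₃): 1724 / 100.1 g/mol = 17.22 mol.
(a) Mass of CaCl₂: 17.22 × 111 = 1912 g.

(b) Volume: 2020 m³ = 2,020,000 L.
(b) Alkalinity to add: (103 − 62) = 41 mg/L as CaCO₃ × 2,020,000 L = 82,820 g as CaCO₃.
(b) Equivalents: 82,820 g ÷ 50 g/eq = 1656 eq.
(b) NaHCO₃ supplies 1 eq per mole → 1656 mol.
(b) Mass: 1656 mol × 84 g/mol = 139,100 g.

(a) 1.91 kg; (b) 139 kg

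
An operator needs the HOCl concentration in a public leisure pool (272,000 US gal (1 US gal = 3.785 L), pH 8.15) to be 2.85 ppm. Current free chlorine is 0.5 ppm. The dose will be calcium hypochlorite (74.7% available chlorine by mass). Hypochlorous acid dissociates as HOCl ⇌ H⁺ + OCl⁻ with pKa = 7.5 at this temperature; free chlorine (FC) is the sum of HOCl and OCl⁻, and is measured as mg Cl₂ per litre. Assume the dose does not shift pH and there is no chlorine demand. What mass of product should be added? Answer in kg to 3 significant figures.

20.8 kg

Volume: 272,000 US gal × 3.785 L/gal = 1,029,520 L.
[OCl⁻]/[HOCl] = 10^(pH − pKa) = 10^(8.15 − 7.5) = 4.467; fraction as HOCl = 1/(1 + 4.467) = 0.1829.
Free chlorine required for 2.85 ppm HOCl: 2.85 / 0.1829 = 15.58 ppm.
FC to add: 15.58 − 0.5 = 15.08 mg/L as Cl₂.
Cl₂ equivalent: 15.08 mg/L × 1,029,520 L = 15,530 g.
Product at 74.7% available Cl: 15,530 / 0.747 = 20,780 g.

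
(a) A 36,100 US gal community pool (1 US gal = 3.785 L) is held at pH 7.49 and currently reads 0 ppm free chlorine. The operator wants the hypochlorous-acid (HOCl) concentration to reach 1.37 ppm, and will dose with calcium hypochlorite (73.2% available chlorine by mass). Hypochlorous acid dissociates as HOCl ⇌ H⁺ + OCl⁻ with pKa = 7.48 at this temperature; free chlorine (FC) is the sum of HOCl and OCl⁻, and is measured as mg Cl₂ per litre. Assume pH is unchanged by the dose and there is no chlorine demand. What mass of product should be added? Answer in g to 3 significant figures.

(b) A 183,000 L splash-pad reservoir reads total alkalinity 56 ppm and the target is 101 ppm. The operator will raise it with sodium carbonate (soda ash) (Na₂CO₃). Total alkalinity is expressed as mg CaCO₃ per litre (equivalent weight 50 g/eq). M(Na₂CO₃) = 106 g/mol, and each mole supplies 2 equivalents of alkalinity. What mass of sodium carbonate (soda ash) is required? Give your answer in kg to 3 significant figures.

(a) Volume: 36,100 US gal × 3.785 L/gal = 136,638 L.
(a) [OCl⁻]/[HOCl] = 10^(pH − pKa) = 10^(7.49 − 7.48) = 1.023; fraction as HOCl = 1/(1 + 1.023) = 0.4942.
(a) Free chlorine required for 1.37 ppm HOCl: 1.37 / 0.4942 = 2.772 ppm.
(a) FC to add: 2.772 − 0 = 2.772 mg/L as Cl₂.
(a) Cl₂ equivalent: 2.772 mg/L × 136,638 L = 378.7 g.
(a) Product at 73.2% available Cl: 378.7 / 0.732 = 517.4 g.

(b) Alkalinity to add: (101 − 56) = 45 mg/L as CaCO₃ × 183,000 L = 8235 g as CaCO₃.
(b) Equivalents: 8235 g ÷ 50 g/eq = 164.7 eq.
(b) Each mole of Na₂CO₃ supplies 2 eq, so 164.7 / 2 = 82.35 mol.
(b) Mass: 82.35 mol × 106 g/mol = 8729 g.

(a) 517 g; (b) 8.73 kg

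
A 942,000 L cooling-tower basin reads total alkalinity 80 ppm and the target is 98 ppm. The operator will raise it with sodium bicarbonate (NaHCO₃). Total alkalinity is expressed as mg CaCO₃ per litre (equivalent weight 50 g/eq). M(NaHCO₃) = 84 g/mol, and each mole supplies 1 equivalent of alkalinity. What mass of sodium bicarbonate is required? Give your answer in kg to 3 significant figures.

28.5 kg

Alkalinity to add: (98 − 80) = 18 mg/L as CaCO₃ × 942,000 L = 16,960 g as CaCO₃.
Equivalents: 16,960 g ÷ 50 g/eq = 339.1 eq.
NaHCO₃ supplies 1 eq per mole → 339.1 mol.
Mass: 339.1 mol × 84 g/mol = 28,490 g.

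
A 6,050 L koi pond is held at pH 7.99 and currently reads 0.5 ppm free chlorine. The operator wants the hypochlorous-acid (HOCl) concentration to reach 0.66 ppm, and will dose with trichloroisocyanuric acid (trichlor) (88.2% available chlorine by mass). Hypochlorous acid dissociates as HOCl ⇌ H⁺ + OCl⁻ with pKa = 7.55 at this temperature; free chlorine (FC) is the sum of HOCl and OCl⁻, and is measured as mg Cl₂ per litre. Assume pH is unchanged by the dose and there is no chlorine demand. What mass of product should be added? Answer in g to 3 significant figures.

13.6 g

[OCl⁻]/[HOCl] = 10^(pH − pKa) = 10^(7.99 − 7.55) = 2.754; fraction as HOCl = 1/(1 + 2.754) = 0.2664.
Free chlorine required for 0.66 ppm HOCl: 0.66 / 0.2664 = 2.478 ppm.
FC to add: 2.478 − 0.5 = 1.978 mg/L as Cl₂.
Cl₂ equivalent: 1.978 mg/L × 6,050 L = 11.97 g.
Product at 88.2% available Cl: 11.97 / 0.882 = 13.57 g.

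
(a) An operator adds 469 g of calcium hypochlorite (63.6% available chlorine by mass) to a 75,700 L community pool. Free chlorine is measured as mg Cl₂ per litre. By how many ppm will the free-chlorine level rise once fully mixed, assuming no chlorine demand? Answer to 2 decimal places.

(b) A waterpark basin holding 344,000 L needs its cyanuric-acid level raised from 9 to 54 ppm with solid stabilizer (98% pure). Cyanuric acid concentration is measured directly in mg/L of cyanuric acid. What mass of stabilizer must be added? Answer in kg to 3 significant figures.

(a) Available chlorine delivered: 469 g × 0.636 = 298.3 g as Cl₂.
(a) Concentration rise: 298.3 g / 75,700 L = 3.94 mg/L = 3.94 ppm.

(b) CYA to add: (54 − 9) = 45 mg/L × 344,000 L = 15,480 g cyanuric acid.
(b) At 98% purity: 15,480 / 0.98 = 15,800 g product.

(a) 3.94 ppm; (b) 15.8 kg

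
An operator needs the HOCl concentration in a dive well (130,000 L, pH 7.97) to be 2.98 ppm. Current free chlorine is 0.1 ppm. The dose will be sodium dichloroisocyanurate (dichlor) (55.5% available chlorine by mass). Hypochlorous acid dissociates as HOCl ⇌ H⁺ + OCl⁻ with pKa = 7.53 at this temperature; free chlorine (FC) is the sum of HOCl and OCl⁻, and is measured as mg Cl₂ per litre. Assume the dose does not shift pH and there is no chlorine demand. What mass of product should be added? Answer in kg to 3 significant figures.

[OCl⁻]/[HOCl] = 10^(pH − pKa) = 10^(7.97 − 7.53) = 2.754; fraction as HOCl = 1/(1 + 2.754) = 0.2664.
Free chlorine required for 2.98 ppm HOCl: 2.98 / 0.2664 = 11.19 ppm.
FC to add: 11.19 − 0.1 = 11.09 mg/L as Cl₂.
Cl₂ equivalent: 11.09 mg/L × 130,000 L = 1441 g.
Product at 55.5% available Cl: 1441 / 0.555 = 2597 g.

2.60 kg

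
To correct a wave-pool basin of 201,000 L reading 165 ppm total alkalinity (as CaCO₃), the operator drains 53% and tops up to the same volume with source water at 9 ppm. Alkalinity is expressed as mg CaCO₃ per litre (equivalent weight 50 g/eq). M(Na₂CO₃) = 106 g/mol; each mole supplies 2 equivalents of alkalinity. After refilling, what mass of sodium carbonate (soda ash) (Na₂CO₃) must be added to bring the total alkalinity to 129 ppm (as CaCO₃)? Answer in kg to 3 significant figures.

After draining 53% and refilling: 165 × 0.47 + 9 × 0.53 = 82.32 ppm.
Deficit to target: 129 − 82.32 = 46.68 mg/L.
As CaCO₃: 46.68 mg/L × 201,000 L = 9383 g; ÷ 50 g/eq ÷ 2 = 93.83 mol Na₂CO₃.
Mass: 93.83 × 106 = 9946 g.

9.95 kg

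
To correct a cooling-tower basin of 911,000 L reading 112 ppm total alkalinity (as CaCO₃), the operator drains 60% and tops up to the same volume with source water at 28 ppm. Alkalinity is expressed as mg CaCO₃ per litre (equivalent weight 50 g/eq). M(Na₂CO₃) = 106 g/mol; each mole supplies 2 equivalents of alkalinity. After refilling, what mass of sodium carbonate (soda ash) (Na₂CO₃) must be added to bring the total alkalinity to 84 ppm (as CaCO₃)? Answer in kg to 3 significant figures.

21.6 kg

After draining 60% and refilling: 112 × 0.40 + 28 × 0.60 = 61.6 ppm.
Deficit to target: 84 − 61.6 = 22.4 mg/L.
As CaCO₃: 22.4 mg/L × 911,000 L = 20,410 g; ÷ 50 g/eq ÷ 2 = 204.1 mol Na₂CO₃.
Mass: 204.1 × 106 = 21,630 g.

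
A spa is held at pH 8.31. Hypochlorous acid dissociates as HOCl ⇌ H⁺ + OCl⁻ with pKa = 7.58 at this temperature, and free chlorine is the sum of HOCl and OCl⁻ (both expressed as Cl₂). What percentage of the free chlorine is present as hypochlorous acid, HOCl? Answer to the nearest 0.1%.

15.7%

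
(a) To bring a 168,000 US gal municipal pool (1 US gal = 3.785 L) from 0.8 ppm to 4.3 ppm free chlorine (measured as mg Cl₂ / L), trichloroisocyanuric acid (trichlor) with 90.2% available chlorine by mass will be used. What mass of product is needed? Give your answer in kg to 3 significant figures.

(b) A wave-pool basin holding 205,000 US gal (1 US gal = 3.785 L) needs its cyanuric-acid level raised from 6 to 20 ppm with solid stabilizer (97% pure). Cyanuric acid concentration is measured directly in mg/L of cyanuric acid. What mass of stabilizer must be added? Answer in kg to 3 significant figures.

(a) 2.47 kg; (b) 11.2 kg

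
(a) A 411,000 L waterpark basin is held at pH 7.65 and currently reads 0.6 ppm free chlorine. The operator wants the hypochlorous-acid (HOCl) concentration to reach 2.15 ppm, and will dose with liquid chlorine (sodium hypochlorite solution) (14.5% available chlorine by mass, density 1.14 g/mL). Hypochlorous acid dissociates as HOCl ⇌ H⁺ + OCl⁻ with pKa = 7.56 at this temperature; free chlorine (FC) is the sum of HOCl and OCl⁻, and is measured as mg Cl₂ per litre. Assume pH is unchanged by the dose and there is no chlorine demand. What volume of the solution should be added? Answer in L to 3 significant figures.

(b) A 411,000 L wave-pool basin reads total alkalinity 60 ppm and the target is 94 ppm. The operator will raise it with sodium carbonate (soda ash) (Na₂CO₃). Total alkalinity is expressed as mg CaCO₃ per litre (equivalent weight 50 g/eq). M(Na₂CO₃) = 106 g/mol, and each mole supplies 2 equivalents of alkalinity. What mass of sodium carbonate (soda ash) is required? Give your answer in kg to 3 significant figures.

(a) 10.4 L; (b) 14.8 kg

(a) [OCl⁻]/[HOCl] = 10^(pH − pKa) = 10^(7.65 − 7.56) = 1.23; fraction as HOCl = 1/(1 + 1.23) = 0.4484.
(a) Free chlorine required for 2.15 ppm HOCl: 2.15 / 0.4484 = 4.795 ppm.
(a) FC to add: 4.795 − 0.6 = 4.195 mg/L as Cl₂.
(a) Cl₂ equivalent: 4.195 mg/L × 411,000 L = 1724 g.
(a) Product at 14.5% available Cl: 1724 / 0.145 = 11,890 g.
(a) Volume: 11,890 g ÷ 1.14 g/mL = 10,430 mL.

(b) Alkalinity to add: (94 − 60) = 34 mg/L as CaCO₃ × 411,000 L = 13,970 g as CaCO₃.
(b) Equivalents: 13,970 g ÷ 50 g/eq = 279.5 eq.
(b) Each mole of Na₂CO₃ supplies 2 eq, so 279.5 / 2 = 139.7 mol.
(b) Mass: 139.7 mol × 106 g/mol = 14,810 g.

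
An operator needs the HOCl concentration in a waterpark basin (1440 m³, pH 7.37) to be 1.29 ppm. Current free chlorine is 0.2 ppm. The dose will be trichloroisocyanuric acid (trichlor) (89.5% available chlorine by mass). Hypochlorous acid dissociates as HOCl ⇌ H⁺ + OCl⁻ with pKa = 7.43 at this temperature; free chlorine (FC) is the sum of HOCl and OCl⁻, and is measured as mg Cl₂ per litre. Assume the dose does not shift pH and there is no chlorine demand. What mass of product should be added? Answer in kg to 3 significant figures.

Volume: 1440 m³ = 1,440,000 L.
[OCl⁻]/[HOCl] = 10^(pH − pKa) = 10^(7.37 − 7.43) = 0.871; fraction as HOCl = 1/(1 + 0.871) = 0.5345.
Free chlorine required for 1.29 ppm HOCl: 1.29 / 0.5345 = 2.414 ppm.
FC to add: 2.414 − 0.2 = 2.214 mg/L as Cl₂.
Cl₂ equivalent: 2.214 mg/L × 1,440,000 L = 3188 g.
Product at 89.5% available Cl: 3188 / 0.895 = 3561 g.

3.56 kg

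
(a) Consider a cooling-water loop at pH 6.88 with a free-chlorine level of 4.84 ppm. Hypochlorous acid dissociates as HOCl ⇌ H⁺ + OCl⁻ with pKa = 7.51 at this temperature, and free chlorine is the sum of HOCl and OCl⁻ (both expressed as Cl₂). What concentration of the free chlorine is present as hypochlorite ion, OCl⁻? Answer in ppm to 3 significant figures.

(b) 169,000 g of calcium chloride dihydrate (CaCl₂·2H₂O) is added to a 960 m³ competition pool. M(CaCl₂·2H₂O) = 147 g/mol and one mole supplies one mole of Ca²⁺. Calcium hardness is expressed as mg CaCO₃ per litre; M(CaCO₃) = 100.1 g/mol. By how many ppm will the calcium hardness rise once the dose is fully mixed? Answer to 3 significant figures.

(a) 0.919 ppm; (b) 120 ppm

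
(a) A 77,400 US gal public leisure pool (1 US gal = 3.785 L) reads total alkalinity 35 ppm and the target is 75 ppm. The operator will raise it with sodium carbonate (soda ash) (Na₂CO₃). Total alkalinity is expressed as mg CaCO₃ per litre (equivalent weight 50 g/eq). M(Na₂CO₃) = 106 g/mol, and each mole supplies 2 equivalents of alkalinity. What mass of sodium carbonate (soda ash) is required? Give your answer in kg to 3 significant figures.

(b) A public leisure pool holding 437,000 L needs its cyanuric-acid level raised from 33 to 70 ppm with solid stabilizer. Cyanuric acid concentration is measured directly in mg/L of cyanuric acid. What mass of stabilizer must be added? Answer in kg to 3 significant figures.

(a) 12.4 kg; (b) 16.2 kg

(a) Volume: 77,400 US gal × 3.785 L/gal = 292,959 L.
(a) Alkalinity to add: (75 − 35) = 40 mg/L as CaCO₃ × 292,959 L = 11,720 g as CaCO₃.
(a) Equivalents: 11,720 g ÷ 50 g/eq = 234.4 eq.
(a) Each mole of Na₂CO₃ supplies 2 eq, so 234.4 / 2 = 117.2 mol.
(a) Mass: 117.2 mol × 106 g/mol = 12,420 g.

(b) CYA to add: (70 − 33) = 37 mg/L × 437,000 L = 16,170 g cyanuric acid.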